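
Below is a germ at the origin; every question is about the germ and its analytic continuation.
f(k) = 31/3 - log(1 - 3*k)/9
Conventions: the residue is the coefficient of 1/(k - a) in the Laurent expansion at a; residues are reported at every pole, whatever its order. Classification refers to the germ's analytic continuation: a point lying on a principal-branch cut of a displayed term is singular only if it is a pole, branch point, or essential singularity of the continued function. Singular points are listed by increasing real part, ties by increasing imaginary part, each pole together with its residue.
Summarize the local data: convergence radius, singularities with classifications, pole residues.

Radius of convergence at 0: 1/3.
At 1/3: a logarithmic branch point.

Branch term (-1/9)*log(1 - k/(1/3)): its argument vanishes at k = 1/3, a logarithmic branch point, modulus 1/3.
The radius of convergence is the smallest modulus among the singular points: 1/3.


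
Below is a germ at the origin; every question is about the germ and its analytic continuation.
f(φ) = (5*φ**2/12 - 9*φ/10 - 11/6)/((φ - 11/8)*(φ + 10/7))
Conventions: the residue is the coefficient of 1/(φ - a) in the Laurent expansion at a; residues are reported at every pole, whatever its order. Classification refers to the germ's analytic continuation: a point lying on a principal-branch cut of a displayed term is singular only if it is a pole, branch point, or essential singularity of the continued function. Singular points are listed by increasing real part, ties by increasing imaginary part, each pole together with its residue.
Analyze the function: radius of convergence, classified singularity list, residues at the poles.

Radius of convergence at 0: 11/8.
At -10/7: a pole of order 1; residue -356/3297.
At 11/8: a pole of order 1; residue -61369/75360.

Denominator factor (φ + 10/7): pole of order 1 at -10/7, modulus 10/7.
Denominator factor (φ - 11/8): pole of order 1 at 11/8, modulus 11/8.
The radius of convergence is the smallest modulus among the singular points: 11/8.
At the order-1 pole -10/7 set g(φ) = (φ - (-10/7))*f(φ) = (5*φ**2/12 - 9*φ/10 - 11/6)/(φ - 11/8).
Simple pole: residue = g(a) at a = -10/7, which is -356/3297.
At the order-1 pole 11/8 set g(φ) = (φ - (11/8))*f(φ) = (5*φ**2/12 - 9*φ/10 - 11/6)/(φ + 10/7).
Simple pole: residue = g(a) at a = 11/8, which is -61369/75360.
List the singular points by increasing real part (a conjugate pair: the negative imaginary part first).


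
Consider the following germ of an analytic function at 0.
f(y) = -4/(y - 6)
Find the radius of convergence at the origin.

The radius of convergence is 6.

Denominator factor (y - 6): pole of order 1 at 6, modulus 6.
The radius of convergence is the smallest modulus among the singular points: 6.


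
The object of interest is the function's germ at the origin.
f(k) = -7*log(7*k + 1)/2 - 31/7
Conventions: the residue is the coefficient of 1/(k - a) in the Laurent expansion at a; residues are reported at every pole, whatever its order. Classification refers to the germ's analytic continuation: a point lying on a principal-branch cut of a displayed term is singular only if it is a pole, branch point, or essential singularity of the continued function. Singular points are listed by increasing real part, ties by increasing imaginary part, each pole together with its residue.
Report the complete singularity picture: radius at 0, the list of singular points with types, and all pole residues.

Radius of convergence at 0: 1/7.
At -1/7: a logarithmic branch point.

Branch term (-7/2)*log(1 - k/(-1/7)): its argument vanishes at k = -1/7, a logarithmic branch point, modulus 1/7.
The radius of convergence is the smallest modulus among the singular points: 1/7.


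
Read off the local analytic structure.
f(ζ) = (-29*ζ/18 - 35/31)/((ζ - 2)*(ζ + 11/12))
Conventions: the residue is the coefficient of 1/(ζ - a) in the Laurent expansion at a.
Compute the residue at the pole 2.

At the order-1 pole 2 set g(ζ) = (ζ - (2))*f(ζ) = (-29*ζ/18 - 35/31)/(ζ + 11/12).
Simple pole: residue = g(a) at a = 2, which is -4856/3255.

The residue is -4856/3255.


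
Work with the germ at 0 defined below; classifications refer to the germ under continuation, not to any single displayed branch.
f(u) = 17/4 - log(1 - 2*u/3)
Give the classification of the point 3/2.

The term (-1)*log(1 - u/(3/2)) has argument 1 - 3/2/(3/2) = 0 at 3/2: a logarithmic (infinitely-sheeted) branch point; the remaining terms are analytic or single-valued there.

The point is a logarithmic branch point.


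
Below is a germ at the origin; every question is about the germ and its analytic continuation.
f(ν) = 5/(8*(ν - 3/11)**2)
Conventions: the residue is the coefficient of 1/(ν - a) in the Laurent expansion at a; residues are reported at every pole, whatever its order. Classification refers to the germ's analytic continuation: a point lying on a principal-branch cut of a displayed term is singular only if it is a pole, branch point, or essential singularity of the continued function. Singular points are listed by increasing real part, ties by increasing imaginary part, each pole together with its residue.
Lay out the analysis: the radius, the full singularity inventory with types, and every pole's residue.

Denominator factor (ν - 3/11)^2: pole of order 2 at 3/11, modulus 3/11.
The radius of convergence is the smallest modulus among the singular points: 3/11.
At the order-2 pole 3/11 set g(ν) = (ν - (3/11))^2*f(ν) = 5/8.
Order-2 pole: residue = g'(a); g'(3/11) = 0, so the residue is 0.

Radius of convergence at 0: 3/11.
At 3/11: a pole of order 2; residue 0.


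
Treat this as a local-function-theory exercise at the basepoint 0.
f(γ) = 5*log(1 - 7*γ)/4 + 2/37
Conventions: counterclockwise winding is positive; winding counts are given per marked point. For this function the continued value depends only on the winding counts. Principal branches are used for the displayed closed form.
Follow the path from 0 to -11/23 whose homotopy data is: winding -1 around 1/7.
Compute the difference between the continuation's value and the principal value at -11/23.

The rational part is single-valued and drops out of the difference; each branch term changes only by its own monodromy.
(5/4)*log(1 - γ/(1/7)): each positive loop around 1/7 adds 2*pi*i to the log, so winding -1 contributes (5/4)*(-1)*2*pi*i = -(5/2)*pi*i.
Summing the contributions at γ = -11/23 gives -(5/2)*pi*i.

Continued minus principal equals -(5/2)*pi*i.


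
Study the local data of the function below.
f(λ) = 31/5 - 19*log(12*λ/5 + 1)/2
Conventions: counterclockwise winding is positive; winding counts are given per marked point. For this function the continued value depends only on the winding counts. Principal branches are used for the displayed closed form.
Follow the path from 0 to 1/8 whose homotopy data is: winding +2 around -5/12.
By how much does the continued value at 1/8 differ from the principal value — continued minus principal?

Continued minus principal equals -(38)*pi*i.

The rational part is single-valued and drops out of the difference; each branch term changes only by its own monodromy.
(-19/2)*log(1 - λ/(-5/12)): each positive loop around -5/12 adds 2*pi*i to the log, so winding +2 contributes (-19/2)*(2)*2*pi*i = -(38)*pi*i.
Summing the contributions at λ = 1/8 gives -(38)*pi*i.


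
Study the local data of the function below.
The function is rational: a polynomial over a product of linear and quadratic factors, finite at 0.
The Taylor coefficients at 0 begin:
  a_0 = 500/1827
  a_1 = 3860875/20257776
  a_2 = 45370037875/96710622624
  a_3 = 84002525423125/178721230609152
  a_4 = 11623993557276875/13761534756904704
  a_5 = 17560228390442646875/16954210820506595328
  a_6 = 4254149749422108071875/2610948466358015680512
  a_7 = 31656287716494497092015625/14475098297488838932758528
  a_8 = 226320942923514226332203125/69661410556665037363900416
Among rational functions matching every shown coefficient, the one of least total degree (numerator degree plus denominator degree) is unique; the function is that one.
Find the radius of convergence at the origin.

The radius of convergence is 7/10.

No rational of total degree below 7 reproduces all 9 coefficients; solving the [2/5] Pade equations on them gives f(k) = (17*k**2/31 + k/18 - 32/29)/((k - 7/10)*(k**2 - 9*k/11 - 12/5)**2), whose expansion matches every shown term.
Denominator factor (k - 7/10): pole of order 1 at 7/10, modulus 7/10.
Denominator factor (k**2 - 9*k/11 - 12/5)^2: discriminant 6213/605, real irrational roots 9/22 + (1/110)*sqrt(31065) and 9/22 - (1/110)*sqrt(31065); poles of order 2, moduli 9/22 + (1/110)*sqrt(31065) and -9/22 + (1/110)*sqrt(31065).
The radius of convergence is the smallest modulus among the singular points: 7/10.


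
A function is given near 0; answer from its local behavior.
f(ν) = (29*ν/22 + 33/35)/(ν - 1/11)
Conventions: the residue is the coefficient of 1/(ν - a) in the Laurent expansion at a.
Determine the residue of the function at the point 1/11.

At the order-1 pole 1/11 set g(ν) = (ν - (1/11))*f(ν) = 29*ν/22 + 33/35.
Simple pole: residue = g(a) at a = 1/11, which is 9001/8470.

The residue is 9001/8470.


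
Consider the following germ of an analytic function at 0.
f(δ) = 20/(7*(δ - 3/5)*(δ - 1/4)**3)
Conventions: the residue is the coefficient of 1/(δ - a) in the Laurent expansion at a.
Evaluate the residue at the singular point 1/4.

At the order-3 pole 1/4 set g(δ) = (δ - (1/4))^3*f(δ) = 20/(7*(δ - 3/5)).
Order-3 pole: residue = g''(a)/2; g''(1/4) = -320000/2401, so the residue is -160000/2401.

The residue is -160000/2401.


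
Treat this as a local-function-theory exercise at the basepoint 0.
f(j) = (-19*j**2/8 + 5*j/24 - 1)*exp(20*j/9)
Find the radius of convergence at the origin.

The factor exp(20*j/9) is entire and contributes no finite singular point.
The polynomial part has no poles.
No finite singular points: the Taylor series at 0 converges everywhere.

The radius of convergence is infinite.


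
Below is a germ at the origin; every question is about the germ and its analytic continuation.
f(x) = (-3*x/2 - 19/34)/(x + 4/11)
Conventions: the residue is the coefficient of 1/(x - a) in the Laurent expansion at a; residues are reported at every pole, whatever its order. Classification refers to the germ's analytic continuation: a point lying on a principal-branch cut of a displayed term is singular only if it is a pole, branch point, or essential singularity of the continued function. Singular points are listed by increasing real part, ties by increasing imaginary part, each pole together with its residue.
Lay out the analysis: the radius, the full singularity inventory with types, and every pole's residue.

Denominator factor (x + 4/11): pole of order 1 at -4/11, modulus 4/11.
The radius of convergence is the smallest modulus among the singular points: 4/11.
At the order-1 pole -4/11 set g(x) = (x - (-4/11))*f(x) = -3*x/2 - 19/34.
Simple pole: residue = g(a) at a = -4/11, which is -5/374.

Radius of convergence at 0: 4/11.
At -4/11: a pole of order 1; residue -5/374.


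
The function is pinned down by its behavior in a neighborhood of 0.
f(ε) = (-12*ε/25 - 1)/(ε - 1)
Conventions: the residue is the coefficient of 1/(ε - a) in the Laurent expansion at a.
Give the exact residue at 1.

At the order-1 pole 1 set g(ε) = (ε - (1))*f(ε) = -12*ε/25 - 1.
Simple pole: residue = g(a) at a = 1, which is -37/25.

The residue is -37/25.


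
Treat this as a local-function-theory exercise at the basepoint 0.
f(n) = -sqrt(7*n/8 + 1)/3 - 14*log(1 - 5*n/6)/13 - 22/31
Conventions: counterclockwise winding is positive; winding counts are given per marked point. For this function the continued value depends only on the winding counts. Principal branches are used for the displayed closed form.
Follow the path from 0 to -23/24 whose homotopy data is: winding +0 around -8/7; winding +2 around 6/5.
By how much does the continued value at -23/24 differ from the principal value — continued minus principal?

The rational part is single-valued and drops out of the difference; each branch term changes only by its own monodromy.
(-1/3)*sqrt(1 - n/(-8/7)): winding +0 is even, the square root returns to the same sheet, contribution 0.
(-14/13)*log(1 - n/(6/5)): each positive loop around 6/5 adds 2*pi*i to the log, so winding +2 contributes (-14/13)*(2)*2*pi*i = -(56/13)*pi*i.
Summing the contributions at n = -23/24 gives -(56/13)*pi*i.

Continued minus principal equals -(56/13)*pi*i.


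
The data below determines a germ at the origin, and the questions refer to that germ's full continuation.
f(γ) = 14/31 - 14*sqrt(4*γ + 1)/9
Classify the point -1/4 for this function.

The term (-14/9)*sqrt(1 - γ/(-1/4)) has argument 1 - -1/4/(-1/4) = 0 at -1/4: a square-root (algebraic, two-sheeted) branch point; the remaining terms are analytic or single-valued there.

The point is an algebraic (square-root) branch point.


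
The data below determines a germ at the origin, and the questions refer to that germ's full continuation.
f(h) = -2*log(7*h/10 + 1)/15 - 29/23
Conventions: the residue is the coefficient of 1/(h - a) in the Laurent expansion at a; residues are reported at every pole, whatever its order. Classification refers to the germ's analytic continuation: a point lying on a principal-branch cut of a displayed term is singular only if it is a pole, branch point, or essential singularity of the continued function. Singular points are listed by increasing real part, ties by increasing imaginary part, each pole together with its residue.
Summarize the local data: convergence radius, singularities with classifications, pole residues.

Radius of convergence at 0: 10/7.
At -10/7: a logarithmic branch point.

Branch term (-2/15)*log(1 - h/(-10/7)): its argument vanishes at h = -10/7, a logarithmic branch point, modulus 10/7.
The radius of convergence is the smallest modulus among the singular points: 10/7.


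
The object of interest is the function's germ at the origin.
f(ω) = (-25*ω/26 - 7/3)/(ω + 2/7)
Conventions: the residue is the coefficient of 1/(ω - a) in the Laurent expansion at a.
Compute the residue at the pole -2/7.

At the order-1 pole -2/7 set g(ω) = (ω - (-2/7))*f(ω) = -25*ω/26 - 7/3.
Simple pole: residue = g(a) at a = -2/7, which is -562/273.

The residue is -562/273.


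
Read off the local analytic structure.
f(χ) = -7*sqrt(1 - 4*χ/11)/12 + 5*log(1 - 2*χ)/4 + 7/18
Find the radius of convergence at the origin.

Branch term (-7/12)*sqrt(1 - χ/(11/4)): its argument vanishes at χ = 11/4, a square-root branch point, modulus 11/4.
Branch term (5/4)*log(1 - χ/(1/2)): its argument vanishes at χ = 1/2, a logarithmic branch point, modulus 1/2.
The radius of convergence is the smallest modulus among the singular points: 1/2.

The radius of convergence is 1/2.


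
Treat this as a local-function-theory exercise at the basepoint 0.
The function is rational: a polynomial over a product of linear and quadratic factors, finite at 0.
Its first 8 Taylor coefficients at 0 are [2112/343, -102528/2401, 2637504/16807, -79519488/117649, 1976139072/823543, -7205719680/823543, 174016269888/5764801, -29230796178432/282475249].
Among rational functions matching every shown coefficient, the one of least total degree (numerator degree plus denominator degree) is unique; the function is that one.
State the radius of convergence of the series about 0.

The radius of convergence is 1/3.

No rational of total degree below 6 reproduces all 8 coefficients; solving the [1/5] Pade equations on them gives f(θ) = (2*θ - 11/24)/((θ - 7/8)**3*(θ + 1/3)**2), whose expansion matches every shown term.
Denominator factor (θ - 7/8)^3: pole of order 3 at 7/8, modulus 7/8.
Denominator factor (θ + 1/3)^2: pole of order 2 at -1/3, modulus 1/3.
The radius of convergence is the smallest modulus among the singular points: 1/3.


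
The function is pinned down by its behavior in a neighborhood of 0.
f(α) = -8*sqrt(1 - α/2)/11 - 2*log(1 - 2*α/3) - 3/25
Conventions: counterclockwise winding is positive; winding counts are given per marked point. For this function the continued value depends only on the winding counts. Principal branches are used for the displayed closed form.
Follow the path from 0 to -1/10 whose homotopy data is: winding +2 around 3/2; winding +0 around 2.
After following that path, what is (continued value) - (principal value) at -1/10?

The rational part is single-valued and drops out of the difference; each branch term changes only by its own monodromy.
(-8/11)*sqrt(1 - α/(2)): winding +0 is even, the square root returns to the same sheet, contribution 0.
(-2)*log(1 - α/(3/2)): each positive loop around 3/2 adds 2*pi*i to the log, so winding +2 contributes (-2)*(2)*2*pi*i = -(8)*pi*i.
Summing the contributions at α = -1/10 gives -(8)*pi*i.

Continued minus principal equals -(8)*pi*i.


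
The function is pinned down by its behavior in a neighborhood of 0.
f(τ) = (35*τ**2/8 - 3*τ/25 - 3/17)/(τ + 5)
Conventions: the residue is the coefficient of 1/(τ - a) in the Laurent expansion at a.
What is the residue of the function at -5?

The residue is 74663/680.

At the order-1 pole -5 set g(τ) = (τ - (-5))*f(τ) = 35*τ**2/8 - 3*τ/25 - 3/17.
Simple pole: residue = g(a) at a = -5, which is 74663/680.


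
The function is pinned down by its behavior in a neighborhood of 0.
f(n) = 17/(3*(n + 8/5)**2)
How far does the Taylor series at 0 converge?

Denominator factor (n + 8/5)^2: pole of order 2 at -8/5, modulus 8/5.
The radius of convergence is the smallest modulus among the singular points: 8/5.

The radius of convergence is 8/5.


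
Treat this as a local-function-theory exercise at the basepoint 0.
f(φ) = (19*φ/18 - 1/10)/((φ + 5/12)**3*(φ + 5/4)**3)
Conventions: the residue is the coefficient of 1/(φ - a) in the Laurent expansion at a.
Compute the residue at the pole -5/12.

At the order-3 pole -5/12 set g(φ) = (φ - (-5/12))^3*f(φ) = (19*φ/18 - 1/10)/(φ + 5/4)**3.
Order-3 pole: residue = g''(a)/2; g''(-5/12) = -457056/15625, so the residue is -228528/15625.

The residue is -228528/15625.


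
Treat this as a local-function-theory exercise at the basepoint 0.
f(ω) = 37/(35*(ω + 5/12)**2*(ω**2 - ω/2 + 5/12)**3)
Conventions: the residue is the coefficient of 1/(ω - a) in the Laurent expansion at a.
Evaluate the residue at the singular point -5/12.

At the order-2 pole -5/12 set g(ω) = (ω - (-5/12))^2*f(ω) = 37/(35*(ω**2 - ω/2 + 5/12)**3).
Order-2 pole: residue = g'(a); g'(-5/12) = 63637291008/6121521875, so the residue is 63637291008/6121521875.

The residue is 63637291008/6121521875.


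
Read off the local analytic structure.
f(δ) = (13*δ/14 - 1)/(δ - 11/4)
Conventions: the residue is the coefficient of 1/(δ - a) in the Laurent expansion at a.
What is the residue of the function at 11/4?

The residue is 87/56.

At the order-1 pole 11/4 set g(δ) = (δ - (11/4))*f(δ) = 13*δ/14 - 1.
Simple pole: residue = g(a) at a = 11/4, which is 87/56.


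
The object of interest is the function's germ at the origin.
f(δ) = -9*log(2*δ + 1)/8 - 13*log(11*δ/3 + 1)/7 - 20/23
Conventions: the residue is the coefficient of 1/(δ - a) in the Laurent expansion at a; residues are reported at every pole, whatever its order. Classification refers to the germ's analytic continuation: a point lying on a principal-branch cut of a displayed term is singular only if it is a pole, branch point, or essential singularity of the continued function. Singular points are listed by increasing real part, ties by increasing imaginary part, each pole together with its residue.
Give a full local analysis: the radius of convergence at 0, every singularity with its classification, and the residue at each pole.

Branch term (-9/8)*log(1 - δ/(-1/2)): its argument vanishes at δ = -1/2, a logarithmic branch point, modulus 1/2.
Branch term (-13/7)*log(1 - δ/(-3/11)): its argument vanishes at δ = -3/11, a logarithmic branch point, modulus 3/11.
The radius of convergence is the smallest modulus among the singular points: 3/11.
List the singular points by increasing real part (a conjugate pair: the negative imaginary part first).

Radius of convergence at 0: 3/11.
At -1/2: a logarithmic branch point.
At -3/11: a logarithmic branch point.


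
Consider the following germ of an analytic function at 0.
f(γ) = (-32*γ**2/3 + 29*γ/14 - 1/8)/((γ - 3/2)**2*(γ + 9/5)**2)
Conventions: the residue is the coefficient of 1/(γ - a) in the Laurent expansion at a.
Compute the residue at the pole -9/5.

At the order-2 pole -9/5 set g(γ) = (γ - (-9/5))^2*f(γ) = (-32*γ**2/3 + 29*γ/14 - 1/8)/(γ - 3/2)**2.
Order-2 pole: residue = g'(a); g'(-9/5) = 36100/22869, so the residue is 36100/22869.

The residue is 36100/22869.


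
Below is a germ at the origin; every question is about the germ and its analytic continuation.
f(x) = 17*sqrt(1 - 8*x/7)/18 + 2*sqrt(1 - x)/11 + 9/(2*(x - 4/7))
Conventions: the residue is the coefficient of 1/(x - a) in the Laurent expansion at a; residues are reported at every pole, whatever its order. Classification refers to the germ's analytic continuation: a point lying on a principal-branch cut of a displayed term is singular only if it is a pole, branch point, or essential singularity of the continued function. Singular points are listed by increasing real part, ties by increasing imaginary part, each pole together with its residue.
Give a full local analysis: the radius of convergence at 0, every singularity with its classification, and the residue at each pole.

Denominator factor (x - 4/7): pole of order 1 at 4/7, modulus 4/7.
Branch term (2/11)*sqrt(1 - x/(1)): its argument vanishes at x = 1, a square-root branch point, modulus 1.
Branch term (17/18)*sqrt(1 - x/(7/8)): its argument vanishes at x = 7/8, a square-root branch point, modulus 7/8.
The radius of convergence is the smallest modulus among the singular points: 4/7.
The branch terms are analytic at 4/7 and contribute nothing to the residue; only the rational part matters.
At the order-1 pole 4/7 set g(x) = (x - (4/7))*(rational part) = 9/2.
Simple pole: residue = g(a) at a = 4/7, which is 9/2.
List the singular points by increasing real part (a conjugate pair: the negative imaginary part first).

Radius of convergence at 0: 4/7.
At 4/7: a pole of order 1; residue 9/2.
At 7/8: an algebraic (square-root) branch point.
At 1: an algebraic (square-root) branch point.


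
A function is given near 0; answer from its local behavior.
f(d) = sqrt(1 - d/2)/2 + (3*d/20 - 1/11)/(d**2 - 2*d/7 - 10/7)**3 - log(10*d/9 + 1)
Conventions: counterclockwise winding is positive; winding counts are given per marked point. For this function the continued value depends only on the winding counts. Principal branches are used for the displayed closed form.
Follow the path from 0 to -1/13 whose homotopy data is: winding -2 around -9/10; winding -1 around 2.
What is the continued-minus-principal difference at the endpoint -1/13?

Continued minus principal equals (-(3/26)*sqrt(78)) + ((4)*pi)*i.

The rational part is single-valued and drops out of the difference; each branch term changes only by its own monodromy.
(-1)*log(1 - d/(-9/10)): each positive loop around -9/10 adds 2*pi*i to the log, so winding -2 contributes (-1)*(-2)*2*pi*i = (4)*pi*i.
(1/2)*sqrt(1 - d/(2)): winding -1 is odd, the square root flips sign, contributing -2*(1/2)*sqrt(1 - (-1/13)/(2)) = -2*(1/2)*sqrt(27/26) = -(3/26)*sqrt(78).
Summing the contributions at d = -1/13 gives (-(3/26)*sqrt(78)) + ((4)*pi)*i.


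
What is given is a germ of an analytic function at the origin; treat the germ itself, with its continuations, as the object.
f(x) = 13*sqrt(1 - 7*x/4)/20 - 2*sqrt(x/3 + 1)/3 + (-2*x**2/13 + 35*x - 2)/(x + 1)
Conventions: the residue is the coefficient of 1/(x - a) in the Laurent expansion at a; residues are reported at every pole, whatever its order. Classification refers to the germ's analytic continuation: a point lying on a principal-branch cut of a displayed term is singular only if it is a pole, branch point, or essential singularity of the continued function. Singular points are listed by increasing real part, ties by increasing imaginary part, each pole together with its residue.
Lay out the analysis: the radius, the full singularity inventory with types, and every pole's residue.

Radius of convergence at 0: 4/7.
At -3: an algebraic (square-root) branch point.
At -1: a pole of order 1; residue -483/13.
At 4/7: an algebraic (square-root) branch point.

Denominator factor (x + 1): pole of order 1 at -1, modulus 1.
Branch term (13/20)*sqrt(1 - x/(4/7)): its argument vanishes at x = 4/7, a square-root branch point, modulus 4/7.
Branch term (-2/3)*sqrt(1 - x/(-3)): its argument vanishes at x = -3, a square-root branch point, modulus 3.
The radius of convergence is the smallest modulus among the singular points: 4/7.
The branch terms are analytic at -1 and contribute nothing to the residue; only the rational part matters.
At the order-1 pole -1 set g(x) = (x - (-1))*(rational part) = -2*x**2/13 + 35*x - 2.
Simple pole: residue = g(a) at a = -1, which is -483/13.
List the singular points by increasing real part (a conjugate pair: the negative imaginary part first).


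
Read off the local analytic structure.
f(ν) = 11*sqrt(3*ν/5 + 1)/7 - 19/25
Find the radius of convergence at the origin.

Branch term (11/7)*sqrt(1 - ν/(-5/3)): its argument vanishes at ν = -5/3, a square-root branch point, modulus 5/3.
The radius of convergence is the smallest modulus among the singular points: 5/3.

The radius of convergence is 5/3.


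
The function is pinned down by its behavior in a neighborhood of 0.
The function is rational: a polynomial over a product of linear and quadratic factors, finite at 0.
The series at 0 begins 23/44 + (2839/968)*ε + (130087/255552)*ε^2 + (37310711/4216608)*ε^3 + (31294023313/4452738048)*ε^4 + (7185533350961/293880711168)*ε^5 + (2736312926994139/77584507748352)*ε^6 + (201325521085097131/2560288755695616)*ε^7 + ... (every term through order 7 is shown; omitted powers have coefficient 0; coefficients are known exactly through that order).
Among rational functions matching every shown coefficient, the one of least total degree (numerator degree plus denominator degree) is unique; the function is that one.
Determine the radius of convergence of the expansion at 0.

The radius of convergence is -5/11 + (1/22)*sqrt(463).

No rational of total degree below 5 reproduces all 8 coefficients; solving the [1/4] Pade equations on them gives f(ε) = (-37*ε/9 - 23/33)/((ε + 4/3)**2*(ε**2 + 10*ε/11 - 3/4)), whose expansion matches every shown term.
Denominator factor (ε + 4/3)^2: pole of order 2 at -4/3, modulus 4/3.
Denominator factor (ε**2 + 10*ε/11 - 3/4): discriminant 463/121, real irrational roots -5/11 + (1/22)*sqrt(463) and -5/11 - (1/22)*sqrt(463); poles of order 1, moduli -5/11 + (1/22)*sqrt(463) and 5/11 + (1/22)*sqrt(463).
The radius of convergence is the smallest modulus among the singular points: -5/11 + (1/22)*sqrt(463).


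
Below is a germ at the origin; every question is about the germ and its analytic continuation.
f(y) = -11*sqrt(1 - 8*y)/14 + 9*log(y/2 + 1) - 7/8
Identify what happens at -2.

The point is a logarithmic branch point.

The term (9)*log(1 - y/(-2)) has argument 1 - -2/(-2) = 0 at -2: a logarithmic (infinitely-sheeted) branch point; the remaining terms are analytic or single-valued there.


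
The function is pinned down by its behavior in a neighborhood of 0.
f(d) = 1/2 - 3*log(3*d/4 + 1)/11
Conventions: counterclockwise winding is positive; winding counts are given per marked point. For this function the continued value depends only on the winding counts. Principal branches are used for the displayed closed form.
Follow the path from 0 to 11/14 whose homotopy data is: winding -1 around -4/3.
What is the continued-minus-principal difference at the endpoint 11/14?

The rational part is single-valued and drops out of the difference; each branch term changes only by its own monodromy.
(-3/11)*log(1 - d/(-4/3)): each positive loop around -4/3 adds 2*pi*i to the log, so winding -1 contributes (-3/11)*(-1)*2*pi*i = (6/11)*pi*i.
Summing the contributions at d = 11/14 gives (6/11)*pi*i.

Continued minus principal equals (6/11)*pi*i.


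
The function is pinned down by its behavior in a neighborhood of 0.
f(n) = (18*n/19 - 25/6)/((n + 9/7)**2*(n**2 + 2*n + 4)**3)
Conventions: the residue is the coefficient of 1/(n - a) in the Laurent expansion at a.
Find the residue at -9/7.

At the order-2 pole -9/7 set g(n) = (n - (-9/7))^2*f(n) = (18*n/19 - 25/6)/(n**2 + 2*n + 4)**3.
Order-2 pole: residue = g'(a); g'(-9/7) = -691305524/9877826419, so the residue is -691305524/9877826419.

The residue is -691305524/9877826419.


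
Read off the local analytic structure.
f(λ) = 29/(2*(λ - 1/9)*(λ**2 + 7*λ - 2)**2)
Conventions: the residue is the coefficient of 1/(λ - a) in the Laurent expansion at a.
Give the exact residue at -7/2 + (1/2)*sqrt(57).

The factor λ**2 + 7*λ - 2 splits as (λ - a)(λ - a') with a = -7/2 + (1/2)*sqrt(57), a' = -7/2 - (1/2)*sqrt(57). At the order-2 pole a set g(λ) = (λ - a)^2*f(λ) = [29/(2*(λ - 1/9))] / (λ - a')^2.
Order-2 pole: residue = g'(a); g'(-7/2 + (1/2)*sqrt(57)) = -190269/38416 - (9072505/13868176)*sqrt(57), so the residue is -190269/38416 - (9072505/13868176)*sqrt(57).

The residue is -190269/38416 - (9072505/13868176)*sqrt(57).


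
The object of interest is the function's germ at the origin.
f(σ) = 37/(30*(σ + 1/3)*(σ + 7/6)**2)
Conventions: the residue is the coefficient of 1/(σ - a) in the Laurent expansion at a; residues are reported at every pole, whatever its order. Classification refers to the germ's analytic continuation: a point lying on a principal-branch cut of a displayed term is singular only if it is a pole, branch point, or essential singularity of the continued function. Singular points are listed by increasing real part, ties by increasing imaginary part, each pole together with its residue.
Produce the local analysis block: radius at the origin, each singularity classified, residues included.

Denominator factor (σ + 1/3): pole of order 1 at -1/3, modulus 1/3.
Denominator factor (σ + 7/6)^2: pole of order 2 at -7/6, modulus 7/6.
The radius of convergence is the smallest modulus among the singular points: 1/3.
At the order-2 pole -7/6 set g(σ) = (σ - (-7/6))^2*f(σ) = 37/(30*(σ + 1/3)).
Order-2 pole: residue = g'(a); g'(-7/6) = -222/125, so the residue is -222/125.
At the order-1 pole -1/3 set g(σ) = (σ - (-1/3))*f(σ) = 37/(30*(σ + 7/6)**2).
Simple pole: residue = g(a) at a = -1/3, which is 222/125.
List the singular points by increasing real part (a conjugate pair: the negative imaginary part first).

Radius of convergence at 0: 1/3.
At -7/6: a pole of order 2; residue -222/125.
At -1/3: a pole of order 1; residue 222/125.


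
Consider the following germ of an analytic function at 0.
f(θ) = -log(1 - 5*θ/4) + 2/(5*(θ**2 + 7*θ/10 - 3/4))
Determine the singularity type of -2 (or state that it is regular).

Denominator factors: θ**2 + 7*θ/10 - 3/4 = 37/20 at θ = -2 — none vanishes.
Branch term log(1 - θ/(4/5)): argument at -2 is 7/2, nonzero, so -2 is not its branch point (a point on a principal cut is still regular for the continued germ).
So the germ continues analytically to -2.

The point is a regular point.


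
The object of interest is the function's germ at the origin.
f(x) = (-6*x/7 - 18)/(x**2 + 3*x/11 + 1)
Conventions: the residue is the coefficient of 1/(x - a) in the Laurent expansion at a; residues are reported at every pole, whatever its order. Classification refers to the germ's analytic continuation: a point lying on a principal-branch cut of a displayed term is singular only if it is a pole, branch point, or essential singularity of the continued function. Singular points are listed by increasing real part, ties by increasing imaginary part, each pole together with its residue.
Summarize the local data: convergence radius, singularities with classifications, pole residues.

Radius of convergence at 0: 1.
At (-3/22) - ((5/22)*sqrt(19))*i: a pole of order 1; residue (-3/7) - ((1377/665)*sqrt(19))*i.
At (-3/22) + ((5/22)*sqrt(19))*i: a pole of order 1; residue (-3/7) + ((1377/665)*sqrt(19))*i.

Denominator factor (x**2 + 3*x/11 + 1): discriminant -475/121, complex-conjugate roots (-3/22) + ((5/22)*sqrt(19))*i and (-3/22) - ((5/22)*sqrt(19))*i; poles of order 1, moduli 1 and 1.
The radius of convergence is the smallest modulus among the singular points: 1.
The factor x**2 + 3*x/11 + 1 splits as (x - a)(x - a') with a = (-3/22) - ((5/22)*sqrt(19))*i, a' = (-3/22) + ((5/22)*sqrt(19))*i. At the order-1 pole a set g(x) = (x - a)*f(x) = [-6*x/7 - 18] / (x - a').
Simple pole: residue = g(a) at a = (-3/22) - ((5/22)*sqrt(19))*i, which is (-3/7) - ((1377/665)*sqrt(19))*i.
The factor x**2 + 3*x/11 + 1 splits as (x - a)(x - a') with a = (-3/22) + ((5/22)*sqrt(19))*i, a' = (-3/22) - ((5/22)*sqrt(19))*i. At the order-1 pole a set g(x) = (x - a)*f(x) = [-6*x/7 - 18] / (x - a').
Simple pole: residue = g(a) at a = (-3/22) + ((5/22)*sqrt(19))*i, which is (-3/7) + ((1377/665)*sqrt(19))*i.
List the singular points by increasing real part (a conjugate pair: the negative imaginary part first).


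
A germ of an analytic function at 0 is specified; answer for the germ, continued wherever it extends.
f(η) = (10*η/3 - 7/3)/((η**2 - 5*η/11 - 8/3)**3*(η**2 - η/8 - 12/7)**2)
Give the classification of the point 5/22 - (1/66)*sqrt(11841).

The point is a pole of order 3.

The denominator factor η**2 - 5*η/11 - 8/3 vanishes at 5/22 - (1/66)*sqrt(11841) and appears to the power 3; the numerator there equals -52/33 - (5/99)*sqrt(11841), nonzero, and no other factor vanishes.
Hence a pole whose order is the multiplicity, 3.


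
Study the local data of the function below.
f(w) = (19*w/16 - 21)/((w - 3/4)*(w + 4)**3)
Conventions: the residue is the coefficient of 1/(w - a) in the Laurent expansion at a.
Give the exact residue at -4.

At the order-3 pole -4 set g(w) = (w - (-4))^3*f(w) = (19*w/16 - 21)/(w - 3/4).
Order-3 pole: residue = g''(a)/2; g''(-4) = 2574/6859, so the residue is 1287/6859.

The residue is 1287/6859.


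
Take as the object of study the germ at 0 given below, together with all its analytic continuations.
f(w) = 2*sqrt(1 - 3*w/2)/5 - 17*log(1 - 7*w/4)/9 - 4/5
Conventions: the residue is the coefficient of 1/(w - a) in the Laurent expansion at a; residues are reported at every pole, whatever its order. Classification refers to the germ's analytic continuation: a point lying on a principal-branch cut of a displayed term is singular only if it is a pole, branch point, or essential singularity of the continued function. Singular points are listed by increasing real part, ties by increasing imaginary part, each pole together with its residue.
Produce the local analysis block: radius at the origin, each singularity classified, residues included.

Radius of convergence at 0: 4/7.
At 4/7: a logarithmic branch point.
At 2/3: an algebraic (square-root) branch point.

Branch term (2/5)*sqrt(1 - w/(2/3)): its argument vanishes at w = 2/3, a square-root branch point, modulus 2/3.
Branch term (-17/9)*log(1 - w/(4/7)): its argument vanishes at w = 4/7, a logarithmic branch point, modulus 4/7.
The radius of convergence is the smallest modulus among the singular points: 4/7.
List the singular points by increasing real part (a conjugate pair: the negative imaginary part first).


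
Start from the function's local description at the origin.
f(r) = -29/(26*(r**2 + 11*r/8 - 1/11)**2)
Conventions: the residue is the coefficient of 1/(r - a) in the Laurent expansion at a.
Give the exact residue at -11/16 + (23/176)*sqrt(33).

The factor r**2 + 11*r/8 - 1/11 splits as (r - a)(r - a') with a = -11/16 + (23/176)*sqrt(33), a' = -11/16 - (23/176)*sqrt(33). At the order-2 pole a set g(r) = (r - a)^2*f(r) = [-29/26] / (r - a')^2.
Order-2 pole: residue = g'(a); g'(-11/16 + (23/176)*sqrt(33)) = (163328/1423539)*sqrt(33), so the residue is (163328/1423539)*sqrt(33).

The residue is (163328/1423539)*sqrt(33).


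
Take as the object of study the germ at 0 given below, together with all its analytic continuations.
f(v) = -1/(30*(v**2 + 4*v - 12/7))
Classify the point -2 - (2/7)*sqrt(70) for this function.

The point is a pole of order 1.

The denominator factor v**2 + 4*v - 12/7 vanishes at -2 - (2/7)*sqrt(70) and appears to the power 1; the numerator there equals -1/30, nonzero, and no other factor vanishes.
Hence a pole whose order is the multiplicity, 1.


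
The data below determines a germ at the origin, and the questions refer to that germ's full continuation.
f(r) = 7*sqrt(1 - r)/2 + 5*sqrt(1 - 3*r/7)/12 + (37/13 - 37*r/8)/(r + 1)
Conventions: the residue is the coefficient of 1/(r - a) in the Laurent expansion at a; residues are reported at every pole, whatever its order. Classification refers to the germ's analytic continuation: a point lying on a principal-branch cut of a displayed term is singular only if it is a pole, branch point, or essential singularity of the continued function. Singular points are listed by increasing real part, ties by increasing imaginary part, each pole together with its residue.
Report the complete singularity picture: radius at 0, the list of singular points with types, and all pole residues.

Denominator factor (r + 1): pole of order 1 at -1, modulus 1.
Branch term (7/2)*sqrt(1 - r/(1)): its argument vanishes at r = 1, a square-root branch point, modulus 1.
Branch term (5/12)*sqrt(1 - r/(7/3)): its argument vanishes at r = 7/3, a square-root branch point, modulus 7/3.
The radius of convergence is the smallest modulus among the singular points: 1.
The branch terms are analytic at -1 and contribute nothing to the residue; only the rational part matters.
At the order-1 pole -1 set g(r) = (r - (-1))*(rational part) = 37/13 - 37*r/8.
Simple pole: residue = g(a) at a = -1, which is 777/104.
List the singular points by increasing real part (a conjugate pair: the negative imaginary part first).

Radius of convergence at 0: 1.
At -1: a pole of order 1; residue 777/104.
At 1: an algebraic (square-root) branch point.
At 7/3: an algebraic (square-root) branch point.


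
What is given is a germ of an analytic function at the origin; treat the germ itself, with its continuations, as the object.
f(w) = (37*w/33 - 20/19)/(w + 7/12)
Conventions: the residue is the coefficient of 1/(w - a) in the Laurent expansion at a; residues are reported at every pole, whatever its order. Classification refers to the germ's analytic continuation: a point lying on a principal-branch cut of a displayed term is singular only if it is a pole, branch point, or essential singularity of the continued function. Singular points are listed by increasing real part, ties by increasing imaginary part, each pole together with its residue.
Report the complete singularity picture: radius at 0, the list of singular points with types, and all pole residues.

Denominator factor (w + 7/12): pole of order 1 at -7/12, modulus 7/12.
The radius of convergence is the smallest modulus among the singular points: 7/12.
At the order-1 pole -7/12 set g(w) = (w - (-7/12))*f(w) = 37*w/33 - 20/19.
Simple pole: residue = g(a) at a = -7/12, which is -12841/7524.

Radius of convergence at 0: 7/12.
At -7/12: a pole of order 1; residue -12841/7524.


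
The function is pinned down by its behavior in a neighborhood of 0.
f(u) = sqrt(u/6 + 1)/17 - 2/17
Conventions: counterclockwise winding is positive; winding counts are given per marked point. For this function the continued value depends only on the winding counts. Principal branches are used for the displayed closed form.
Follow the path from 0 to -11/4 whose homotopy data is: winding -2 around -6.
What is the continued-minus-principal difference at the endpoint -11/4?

Continued minus principal equals 0.

The rational part is single-valued and drops out of the difference; each branch term changes only by its own monodromy.
(1/17)*sqrt(1 - u/(-6)): winding -2 is even, the square root returns to the same sheet, contribution 0.
Summing the contributions at u = -11/4 gives 0.
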